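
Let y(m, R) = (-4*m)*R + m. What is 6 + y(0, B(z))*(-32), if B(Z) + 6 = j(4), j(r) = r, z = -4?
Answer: 6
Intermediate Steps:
B(Z) = -2 (B(Z) = -6 + 4 = -2)
y(m, R) = m - 4*R*m (y(m, R) = -4*R*m + m = m - 4*R*m)
6 + y(0, B(z))*(-32) = 6 + (0*(1 - 4*(-2)))*(-32) = 6 + (0*(1 + 8))*(-32) = 6 + (0*9)*(-32) = 6 + 0*(-32) = 6 + 0 = 6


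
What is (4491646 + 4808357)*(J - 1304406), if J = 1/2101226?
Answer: -25489929978876905265/2101226 ≈ -1.2131e+13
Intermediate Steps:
J = 1/2101226 ≈ 4.7591e-7
(4491646 + 4808357)*(J - 1304406) = (4491646 + 4808357)*(1/2101226 - 1304406) = 9300003*(-2740851801755/2101226) = -25489929978876905265/2101226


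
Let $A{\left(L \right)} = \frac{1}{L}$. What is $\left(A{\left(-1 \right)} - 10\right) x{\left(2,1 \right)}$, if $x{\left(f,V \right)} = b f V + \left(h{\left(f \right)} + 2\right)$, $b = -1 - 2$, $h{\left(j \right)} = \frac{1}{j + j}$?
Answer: $\frac{165}{4} \approx 41.25$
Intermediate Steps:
$h{\left(j \right)} = \frac{1}{2 j}$
$b = -3$
$x{\left(f,V \right)} = 2 + \frac{1}{2 f} - 3 V f$ ($x{\left(f,V \right)} = - 3 f V + \left(\frac{1}{2 f} + 2\right) = - 3 V f + \left(2 + \frac{1}{2 f}\right) = 2 + \frac{1}{2 f} - 3 V f$)
$\left(A{\left(-1 \right)} - 10\right) x{\left(2,1 \right)} = \left(\frac{1}{-1} - 10\right) \left(2 + \frac{1}{2 \cdot 2} - 3 \cdot 2\right) = \left(-1 - 10\right) \left(2 + \frac{1}{2} \cdot \frac{1}{2} - 6\right) = - 11 \left(2 + \frac{1}{4} - 6\right) = \left(-11\right) \left(- \frac{15}{4}\right) = \frac{165}{4}$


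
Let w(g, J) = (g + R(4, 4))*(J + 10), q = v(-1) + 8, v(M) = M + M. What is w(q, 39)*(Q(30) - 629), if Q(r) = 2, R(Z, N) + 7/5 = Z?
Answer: -1321089/5 ≈ -2.6422e+5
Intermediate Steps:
R(Z, N) = -7/5 + Z
v(M) = 2*M
q = 6 (q = 2*(-1) + 8 = -2 + 8 = 6)
w(g, J) = (10 + J)*(13/5 + g) (w(g, J) = (g + (-7/5 + 4))*(J + 10) = (g + 13/5)*(10 + J) = (13/5 + g)*(10 + J) = (10 + J)*(13/5 + g))
w(q, 39)*(Q(30) - 629) = (26 + 10*6 + (13/5)*39 + 39*6)*(2 - 629) = (26 + 60 + 507/5 + 234)*(-627) = (2107/5)*(-627) = -1321089/5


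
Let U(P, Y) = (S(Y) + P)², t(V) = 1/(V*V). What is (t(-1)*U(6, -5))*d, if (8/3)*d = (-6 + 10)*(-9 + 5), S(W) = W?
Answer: -6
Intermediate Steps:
d = -6 (d = 3*((-6 + 10)*(-9 + 5))/8 = 3*(4*(-4))/8 = (3/8)*(-16) = -6)
t(V) = V⁻²
U(P, Y) = (P + Y)² (U(P, Y) = (Y + P)² = (P + Y)²)
(t(-1)*U(6, -5))*d = ((6 - 5)²/(-1)²)*(-6) = (1*1²)*(-6) = (1*1)*(-6) = 1*(-6) = -6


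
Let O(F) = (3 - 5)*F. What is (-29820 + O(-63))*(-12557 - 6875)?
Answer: 577013808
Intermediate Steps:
O(F) = -2*F
(-29820 + O(-63))*(-12557 - 6875) = (-29820 - 2*(-63))*(-12557 - 6875) = (-29820 + 126)*(-19432) = -29694*(-19432) = 577013808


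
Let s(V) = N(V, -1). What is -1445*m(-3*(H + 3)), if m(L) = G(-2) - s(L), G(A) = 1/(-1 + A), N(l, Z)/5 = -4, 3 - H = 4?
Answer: -85255/3 ≈ -28418.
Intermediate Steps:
H = -1 (H = 3 - 1*4 = 3 - 4 = -1)
N(l, Z) = -20 (N(l, Z) = 5*(-4) = -20)
s(V) = -20
m(L) = 59/3 (m(L) = 1/(-1 - 2) - 1*(-20) = 1/(-3) + 20 = -⅓ + 20 = 59/3)
-1445*m(-3*(H + 3)) = -1445*59/3 = -85255/3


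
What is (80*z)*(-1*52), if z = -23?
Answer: 95680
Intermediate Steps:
(80*z)*(-1*52) = (80*(-23))*(-1*52) = -1840*(-52) = 95680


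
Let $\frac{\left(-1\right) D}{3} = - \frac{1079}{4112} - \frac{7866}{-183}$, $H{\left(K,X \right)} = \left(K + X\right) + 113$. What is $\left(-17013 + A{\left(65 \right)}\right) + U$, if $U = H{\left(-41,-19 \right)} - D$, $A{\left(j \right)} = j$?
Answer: $- \frac{4205659105}{250832} \approx -16767.0$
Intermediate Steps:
$H{\left(K,X \right)} = 113 + K + X$
$D = - \frac{32147535}{250832}$ ($D = - 3 \left(- \frac{1079}{4112} - \frac{7866}{-183}\right) = - 3 \left(\left(-1079\right) \frac{1}{4112} - - \frac{2622}{61}\right) = - 3 \left(- \frac{1079}{4112} + \frac{2622}{61}\right) = \left(-3\right) \frac{10715845}{250832} = - \frac{32147535}{250832} \approx -128.16$)
$U = \frac{45441631}{250832}$ ($U = \left(113 - 41 - 19\right) - - \frac{32147535}{250832} = 53 + \frac{32147535}{250832} = \frac{45441631}{250832} \approx 181.16$)
$\left(-17013 + A{\left(65 \right)}\right) + U = \left(-17013 + 65\right) + \frac{45441631}{250832} = -16948 + \frac{45441631}{250832} = - \frac{4205659105}{250832}$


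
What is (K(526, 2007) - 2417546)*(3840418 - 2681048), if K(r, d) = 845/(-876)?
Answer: -1227640163870585/438 ≈ -2.8028e+12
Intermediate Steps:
K(r, d) = -845/876 (K(r, d) = 845*(-1/876) = -845/876)
(K(526, 2007) - 2417546)*(3840418 - 2681048) = (-845/876 - 2417546)*(3840418 - 2681048) = -2117771141/876*1159370 = -1227640163870585/438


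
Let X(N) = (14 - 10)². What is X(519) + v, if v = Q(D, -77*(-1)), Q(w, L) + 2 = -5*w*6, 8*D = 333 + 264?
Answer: -8899/4 ≈ -2224.8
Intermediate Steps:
X(N) = 16 (X(N) = 4² = 16)
D = 597/8 (D = (333 + 264)/8 = (⅛)*597 = 597/8 ≈ 74.625)
Q(w, L) = -2 - 30*w (Q(w, L) = -2 - 5*w*6 = -2 - 30*w)
v = -8963/4 (v = -2 - 30*597/8 = -2 - 8955/4 = -8963/4 ≈ -2240.8)
X(519) + v = 16 - 8963/4 = -8899/4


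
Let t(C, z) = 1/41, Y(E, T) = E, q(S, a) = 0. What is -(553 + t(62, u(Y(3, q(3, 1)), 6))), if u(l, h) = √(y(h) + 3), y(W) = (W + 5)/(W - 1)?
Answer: -22674/41 ≈ -553.02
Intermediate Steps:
y(W) = (5 + W)/(-1 + W)
u(l, h) = √(3 + (5 + h)/(-1 + h)) (u(l, h) = √((5 + h)/(-1 + h) + 3) = √(3 + (5 + h)/(-1 + h)))
t(C, z) = 1/41
-(553 + t(62, u(Y(3, q(3, 1)), 6))) = -(553 + 1/41) = -1*22674/41 = -22674/41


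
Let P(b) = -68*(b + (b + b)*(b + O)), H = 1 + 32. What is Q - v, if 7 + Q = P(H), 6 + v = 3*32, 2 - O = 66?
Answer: 136787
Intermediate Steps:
O = -64 (O = 2 - 1*66 = 2 - 66 = -64)
H = 33
P(b) = -68*b - 136*b*(-64 + b) (P(b) = -68*(b + (b + b)*(b - 64)) = -68*(b + (2*b)*(-64 + b)) = -68*(b + 2*b*(-64 + b)) = -68*b - 136*b*(-64 + b))
v = 90 (v = -6 + 3*32 = -6 + 96 = 90)
Q = 136877 (Q = -7 + 68*33*(127 - 2*33) = -7 + 68*33*(127 - 66) = -7 + 68*33*61 = -7 + 136884 = 136877)
Q - v = 136877 - 1*90 = 136877 - 90 = 136787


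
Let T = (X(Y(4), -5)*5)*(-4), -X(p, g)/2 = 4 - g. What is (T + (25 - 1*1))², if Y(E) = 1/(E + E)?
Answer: 147456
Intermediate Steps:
Y(E) = 1/(2*E)
X(p, g) = -8 + 2*g (X(p, g) = -2*(4 - g) = -8 + 2*g)
T = 360 (T = ((-8 + 2*(-5))*5)*(-4) = ((-8 - 10)*5)*(-4) = -18*5*(-4) = -90*(-4) = 360)
(T + (25 - 1*1))² = (360 + (25 - 1*1))² = (360 + (25 - 1))² = (360 + 24)² = 384² = 147456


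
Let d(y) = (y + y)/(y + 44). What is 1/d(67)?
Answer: 111/134 ≈ 0.82836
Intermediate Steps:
d(y) = 2*y/(44 + y) (d(y) = (2*y)/(44 + y) = 2*y/(44 + y))
1/d(67) = 1/(2*67/(44 + 67)) = 1/(2*67/111) = 1/(2*67*(1/111)) = 1/(134/111) = 111/134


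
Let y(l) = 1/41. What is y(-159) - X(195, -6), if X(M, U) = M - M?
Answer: 1/41 ≈ 0.024390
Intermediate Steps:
X(M, U) = 0
y(l) = 1/41
y(-159) - X(195, -6) = 1/41 - 1*0 = 1/41 + 0 = 1/41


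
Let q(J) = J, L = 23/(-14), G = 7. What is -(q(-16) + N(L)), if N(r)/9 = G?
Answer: -47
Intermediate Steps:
L = -23/14 (L = 23*(-1/14) = -23/14 ≈ -1.6429)
N(r) = 63 (N(r) = 9*7 = 63)
-(q(-16) + N(L)) = -(-16 + 63) = -1*47 = -47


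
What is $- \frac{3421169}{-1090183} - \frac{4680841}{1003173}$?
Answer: $- \frac{1670948914666}{1093642150659} \approx -1.5279$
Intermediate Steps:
$- \frac{3421169}{-1090183} - \frac{4680841}{1003173} = \left(-3421169\right) \left(- \frac{1}{1090183}\right) - \frac{4680841}{1003173} = \frac{3421169}{1090183} - \frac{4680841}{1003173} = - \frac{1670948914666}{1093642150659}$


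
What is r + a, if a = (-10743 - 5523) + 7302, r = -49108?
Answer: -58072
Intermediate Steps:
a = -8964 (a = -16266 + 7302 = -8964)
r + a = -49108 - 8964 = -58072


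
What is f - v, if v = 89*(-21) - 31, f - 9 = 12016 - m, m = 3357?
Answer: 10568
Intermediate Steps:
f = 8668 (f = 9 + (12016 - 1*3357) = 9 + (12016 - 3357) = 9 + 8659 = 8668)
v = -1900 (v = -1869 - 31 = -1900)
f - v = 8668 - 1*(-1900) = 8668 + 1900 = 10568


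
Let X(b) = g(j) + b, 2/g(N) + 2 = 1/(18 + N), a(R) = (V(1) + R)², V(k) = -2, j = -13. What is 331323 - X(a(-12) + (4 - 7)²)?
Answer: 2980072/9 ≈ 3.3112e+5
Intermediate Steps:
a(R) = (-2 + R)²
g(N) = 2/(-2 + 1/(18 + N))
X(b) = -10/9 + b (X(b) = 2*(-18 - 1*(-13))/(35 + 2*(-13)) + b = 2*(-18 + 13)/(35 - 26) + b = 2*(-5)/9 + b = 2*(⅑)*(-5) + b = -10/9 + b)
331323 - X(a(-12) + (4 - 7)²) = 331323 - (-10/9 + ((-2 - 12)² + (4 - 7)²)) = 331323 - (-10/9 + ((-14)² + (-3)²)) = 331323 - (-10/9 + (196 + 9)) = 331323 - (-10/9 + 205) = 331323 - 1*1835/9 = 331323 - 1835/9 = 2980072/9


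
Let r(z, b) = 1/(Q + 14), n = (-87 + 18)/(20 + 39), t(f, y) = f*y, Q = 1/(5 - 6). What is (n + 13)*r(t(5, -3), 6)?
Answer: 698/767 ≈ 0.91004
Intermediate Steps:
Q = -1 (Q = 1/(-1) = -1)
n = -69/59 ≈ -1.1695
r(z, b) = 1/13 (r(z, b) = 1/(-1 + 14) = 1/13)
(n + 13)*r(t(5, -3), 6) = (-69/59 + 13)*(1/13) = (698/59)*(1/13) = 698/767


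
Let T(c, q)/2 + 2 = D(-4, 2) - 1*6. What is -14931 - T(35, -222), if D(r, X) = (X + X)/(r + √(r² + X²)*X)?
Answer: -29831/2 - √5/2 ≈ -14917.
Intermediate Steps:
D(r, X) = 2*X/(r + X*√(X² + r²)) (D(r, X) = (2*X)/(r + √(X² + r²)*X) = (2*X)/(r + X*√(X² + r²)) = 2*X/(r + X*√(X² + r²)))
T(c, q) = -16 + 8/(-4 + 4*√5) (T(c, q) = -4 + 2*(2*2/(-4 + 2*√(2² + (-4)²)) - 1*6) = -4 + 2*(2*2/(-4 + 2*√(4 + 16)) - 6) = -4 + 2*(2*2/(-4 + 2*√20) - 6) = -4 + 2*(2*2/(-4 + 2*(2*√5)) - 6) = -4 + 2*(2*2/(-4 + 4*√5) - 6) = -4 + 2*(4/(-4 + 4*√5) - 6) = -4 + 2*(-6 + 4/(-4 + 4*√5)) = -4 + (-12 + 8/(-4 + 4*√5)) = -16 + 8/(-4 + 4*√5))
-14931 - T(35, -222) = -14931 - (-31/2 + √5/2) = -14931 + (31/2 - √5/2) = -29831/2 - √5/2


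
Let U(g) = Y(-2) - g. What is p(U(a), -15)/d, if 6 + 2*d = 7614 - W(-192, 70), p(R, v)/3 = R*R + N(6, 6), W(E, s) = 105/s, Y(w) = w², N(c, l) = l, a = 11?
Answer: 20/461 ≈ 0.043384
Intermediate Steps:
U(g) = 4 - g (U(g) = (-2)² - g = 4 - g)
p(R, v) = 18 + 3*R² (p(R, v) = 3*(R*R + 6) = 3*(R² + 6) = 3*(6 + R²) = 18 + 3*R²)
d = 15213/4 (d = -3 + (7614 - 105/70)/2 = -3 + (7614 - 1*3/2)/2 = -3 + (7614 - 3/2)/2 = -3 + (½)*(15225/2) = -3 + 15225/4 = 15213/4 ≈ 3803.3)
p(U(a), -15)/d = (18 + 3*(4 - 1*11)²)/(15213/4) = (18 + 3*(4 - 11)²)*(4/15213) = (18 + 3*(-7)²)*(4/15213) = (18 + 3*49)*(4/15213) = (18 + 147)*(4/15213) = 165*(4/15213) = 20/461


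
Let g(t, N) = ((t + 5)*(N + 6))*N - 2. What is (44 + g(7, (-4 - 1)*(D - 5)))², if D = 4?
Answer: 492804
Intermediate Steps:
g(t, N) = -2 + N*(5 + t)*(6 + N) (g(t, N) = ((5 + t)*(6 + N))*N - 2 = N*(5 + t)*(6 + N) - 2 = -2 + N*(5 + t)*(6 + N))
(44 + g(7, (-4 - 1)*(D - 5)))² = (44 + (-2 + 5*((-4 - 1)*(4 - 5))² + 30*((-4 - 1)*(4 - 5)) + 7*((-4 - 1)*(4 - 5))² + 6*((-4 - 1)*(4 - 5))*7))² = (44 + (-2 + 5*(-5*(-1))² + 30*(-5*(-1)) + 7*(-5*(-1))² + 6*(-5*(-1))*7))² = (44 + (-2 + 5*5² + 30*5 + 7*5² + 6*5*7))² = (44 + (-2 + 5*25 + 150 + 7*25 + 210))² = (44 + (-2 + 125 + 150 + 175 + 210))² = (44 + 658)² = 702² = 492804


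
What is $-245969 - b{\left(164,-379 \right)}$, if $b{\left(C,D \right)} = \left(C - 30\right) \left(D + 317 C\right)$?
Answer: $-7161575$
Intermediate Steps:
$b{\left(C,D \right)} = \left(-30 + C\right) \left(D + 317 C\right)$
$-245969 - b{\left(164,-379 \right)} = -245969 - \left(\left(-9510\right) 164 - -11370 + 317 \cdot 164^{2} + 164 \left(-379\right)\right) = -245969 - \left(-1559640 + 11370 + 317 \cdot 26896 - 62156\right) = -245969 - \left(-1559640 + 11370 + 8526032 - 62156\right) = -245969 - 6915606 = -7161575$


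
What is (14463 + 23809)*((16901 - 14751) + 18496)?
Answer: 790163712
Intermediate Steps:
(14463 + 23809)*((16901 - 14751) + 18496) = 38272*(2150 + 18496) = 38272*20646 = 790163712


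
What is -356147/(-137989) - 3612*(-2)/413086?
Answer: 74058086089/28500662027 ≈ 2.5985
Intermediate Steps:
-356147/(-137989) - 3612*(-2)/413086 = -356147*(-1/137989) + 7224*(1/413086) = 356147/137989 + 3612/206543 = 74058086089/28500662027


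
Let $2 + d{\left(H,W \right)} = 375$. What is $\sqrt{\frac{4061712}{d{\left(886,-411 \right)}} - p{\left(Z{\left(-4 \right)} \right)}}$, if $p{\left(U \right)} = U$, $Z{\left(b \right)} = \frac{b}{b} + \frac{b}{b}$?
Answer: $\frac{\sqrt{1514740318}}{373} \approx 104.34$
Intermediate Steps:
$d{\left(H,W \right)} = 373$ ($d{\left(H,W \right)} = -2 + 375 = 373$)
$Z{\left(b \right)} = 2$ ($Z{\left(b \right)} = 1 + 1 = 2$)
$\sqrt{\frac{4061712}{d{\left(886,-411 \right)}} - p{\left(Z{\left(-4 \right)} \right)}} = \sqrt{\frac{4061712}{373} - 2} = \sqrt{\frac{4060966}{373}} = \frac{\sqrt{1514740318}}{373}$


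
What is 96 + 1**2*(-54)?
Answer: 42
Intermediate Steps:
96 + 1**2*(-54) = 96 + 1*(-54) = 96 - 54 = 42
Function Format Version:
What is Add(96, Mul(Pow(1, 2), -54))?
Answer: 42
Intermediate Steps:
Add(96, Mul(Pow(1, 2), -54)) = Add(96, Mul(1, -54)) = Add(96, -54) = 42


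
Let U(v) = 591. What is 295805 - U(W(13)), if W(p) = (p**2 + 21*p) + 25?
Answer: 295214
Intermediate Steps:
W(p) = 25 + p**2 + 21*p
295805 - U(W(13)) = 295805 - 1*591 = 295805 - 591 = 295214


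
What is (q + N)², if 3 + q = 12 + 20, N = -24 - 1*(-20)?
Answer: 625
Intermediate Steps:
N = -4 (N = -24 + 20 = -4)
q = 29 (q = -3 + (12 + 20) = -3 + 32 = 29)
(q + N)² = (29 - 4)² = 25² = 625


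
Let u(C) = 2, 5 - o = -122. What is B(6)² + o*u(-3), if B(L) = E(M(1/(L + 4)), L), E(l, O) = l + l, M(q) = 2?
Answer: 270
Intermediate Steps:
o = 127 (o = 5 - 1*(-122) = 5 + 122 = 127)
E(l, O) = 2*l
B(L) = 4 (B(L) = 2*2 = 4)
B(6)² + o*u(-3) = 4² + 127*2 = 16 + 254 = 270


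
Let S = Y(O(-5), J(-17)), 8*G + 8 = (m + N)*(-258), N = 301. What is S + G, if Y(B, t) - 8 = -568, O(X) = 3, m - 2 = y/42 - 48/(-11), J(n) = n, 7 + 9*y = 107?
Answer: -29056129/2772 ≈ -10482.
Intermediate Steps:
y = 100/9 (y = -7/9 + (⅑)*107 = -7/9 + 107/9 = 100/9 ≈ 11.111)
m = 13780/2079 (m = 2 + ((100/9)/42 - 48/(-11)) = 2 + ((100/9)*(1/42) - 48*(-1/11)) = 2 + (50/189 + 48/11) = 2 + 9622/2079 = 13780/2079 ≈ 6.6282)
Y(B, t) = -560 (Y(B, t) = 8 - 568 = -560)
G = -27503809/2772 (G = -1 + ((13780/2079 + 301)*(-258))/8 = -1 + ((639559/2079)*(-258))/8 = -1 + (⅛)*(-55002074/693) = -1 - 27501037/2772 = -27503809/2772 ≈ -9922.0)
S = -560
S + G = -560 - 27503809/2772 = -29056129/2772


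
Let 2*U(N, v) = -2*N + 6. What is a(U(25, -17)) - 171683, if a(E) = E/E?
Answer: -171682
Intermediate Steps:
U(N, v) = 3 - N (U(N, v) = (-2*N + 6)/2 = (6 - 2*N)/2 = 3 - N)
a(E) = 1
a(U(25, -17)) - 171683 = 1 - 171683 = -171682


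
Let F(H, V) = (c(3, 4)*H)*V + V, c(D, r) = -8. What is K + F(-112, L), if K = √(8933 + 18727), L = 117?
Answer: 104949 + 2*√6915 ≈ 1.0512e+5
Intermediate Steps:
F(H, V) = V - 8*H*V (F(H, V) = (-8*H)*V + V = -8*H*V + V = V - 8*H*V)
K = 2*√6915 (K = √27660 = 2*√6915 ≈ 166.31)
K + F(-112, L) = 2*√6915 + 117*(1 - 8*(-112)) = 2*√6915 + 117*(1 + 896) = 2*√6915 + 117*897 = 2*√6915 + 104949 = 104949 + 2*√6915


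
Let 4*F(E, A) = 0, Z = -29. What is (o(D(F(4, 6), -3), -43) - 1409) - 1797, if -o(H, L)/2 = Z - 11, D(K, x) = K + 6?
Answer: -3126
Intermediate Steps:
F(E, A) = 0 (F(E, A) = (¼)*0 = 0)
D(K, x) = 6 + K
o(H, L) = 80 (o(H, L) = -2*(-29 - 11) = -2*(-40) = 80)
(o(D(F(4, 6), -3), -43) - 1409) - 1797 = (80 - 1409) - 1797 = -1329 - 1797 = -3126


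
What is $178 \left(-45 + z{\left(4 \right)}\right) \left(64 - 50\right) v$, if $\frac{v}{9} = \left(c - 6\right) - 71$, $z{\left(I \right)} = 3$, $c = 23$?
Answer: $50866704$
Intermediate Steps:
$v = -486$ ($v = 9 \left(\left(23 - 6\right) - 71\right) = 9 \left(17 - 71\right) = 9 \left(-54\right) = -486$)
$178 \left(-45 + z{\left(4 \right)}\right) \left(64 - 50\right) v = 178 \left(-45 + 3\right) \left(64 - 50\right) \left(-486\right) = 178 \left(\left(-42\right) 14\right) \left(-486\right) = 178 \left(-588\right) \left(-486\right) = \left(-104664\right) \left(-486\right) = 50866704$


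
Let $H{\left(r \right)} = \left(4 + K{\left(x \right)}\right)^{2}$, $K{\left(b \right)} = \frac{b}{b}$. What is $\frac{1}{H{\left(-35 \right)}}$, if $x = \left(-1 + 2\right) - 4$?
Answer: $\frac{1}{25} \approx 0.04$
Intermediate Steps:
$x = -3$ ($x = 1 - 4 = -3$)
$K{\left(b \right)} = 1$
$H{\left(r \right)} = 25$ ($H{\left(r \right)} = \left(4 + 1\right)^{2} = 5^{2} = 25$)
$\frac{1}{H{\left(-35 \right)}} = \frac{1}{25}$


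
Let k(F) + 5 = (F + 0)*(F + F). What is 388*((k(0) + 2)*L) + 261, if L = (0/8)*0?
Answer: 261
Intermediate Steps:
k(F) = -5 + 2*F**2 (k(F) = -5 + (F + 0)*(F + F) = -5 + F*(2*F) = -5 + 2*F**2)
L = 0 (L = (0*(1/8))*0 = 0*0 = 0)
388*((k(0) + 2)*L) + 261 = 388*(((-5 + 2*0**2) + 2)*0) + 261 = 388*(((-5 + 2*0) + 2)*0) + 261 = 388*(((-5 + 0) + 2)*0) + 261 = 388*((-5 + 2)*0) + 261 = 388*(-3*0) + 261 = 388*0 + 261 = 0 + 261 = 261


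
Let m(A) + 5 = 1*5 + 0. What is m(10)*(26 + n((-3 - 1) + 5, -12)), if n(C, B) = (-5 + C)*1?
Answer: 0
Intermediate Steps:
m(A) = 0 (m(A) = -5 + (1*5 + 0) = -5 + (5 + 0) = -5 + 5 = 0)
n(C, B) = -5 + C
m(10)*(26 + n((-3 - 1) + 5, -12)) = 0*(26 + (-5 + ((-3 - 1) + 5))) = 0*(26 + (-5 + (-4 + 5))) = 0*(26 + (-5 + 1)) = 0*(26 - 4) = 0*22 = 0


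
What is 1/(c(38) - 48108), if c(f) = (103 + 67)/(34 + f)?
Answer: -36/1731803 ≈ -2.0788e-5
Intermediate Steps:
c(f) = 170/(34 + f)
1/(c(38) - 48108) = 1/(170/(34 + 38) - 48108) = 1/(170/72 - 48108) = 1/(170*(1/72) - 48108) = 1/(85/36 - 48108) = 1/(-1731803/36) = -36/1731803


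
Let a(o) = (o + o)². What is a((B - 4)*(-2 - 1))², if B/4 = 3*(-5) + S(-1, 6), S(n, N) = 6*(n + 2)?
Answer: 3317760000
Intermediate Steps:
S(n, N) = 12 + 6*n (S(n, N) = 6*(2 + n) = 12 + 6*n)
B = -36 (B = 4*(3*(-5) + (12 + 6*(-1))) = 4*(-15 + (12 - 6)) = 4*(-15 + 6) = 4*(-9) = -36)
a(o) = 4*o² (a(o) = (2*o)² = 4*o²)
a((B - 4)*(-2 - 1))² = (4*((-36 - 4)*(-2 - 1))²)² = (4*(-40*(-3))²)² = (4*120²)² = (4*14400)² = 57600² = 3317760000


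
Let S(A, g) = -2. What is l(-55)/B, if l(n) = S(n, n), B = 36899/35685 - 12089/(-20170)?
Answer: -287906580/235129759 ≈ -1.2245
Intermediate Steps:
B = 235129759/143953290 (B = 36899*(1/35685) - 12089*(-1/20170) = 36899/35685 + 12089/20170 = 235129759/143953290 ≈ 1.6334)
l(n) = -2
l(-55)/B = -2/235129759/143953290 = -2*143953290/235129759 = -287906580/235129759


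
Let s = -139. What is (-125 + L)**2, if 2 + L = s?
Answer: 70756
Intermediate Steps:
L = -141 (L = -2 - 139 = -141)
(-125 + L)**2 = (-125 - 141)**2 = (-266)**2 = 70756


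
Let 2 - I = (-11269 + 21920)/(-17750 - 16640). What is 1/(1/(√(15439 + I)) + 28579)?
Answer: 15176210373139/433720916253905091 - √18262006183990/433720916253905091 ≈ 3.4991e-5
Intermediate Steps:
I = 79431/34390 (I = 2 - (-11269 + 21920)/(-17750 - 16640) = 2 - 10651/(-34390) = 2 - 10651*(-1)/34390 = 2 - 1*(-10651/34390) = 2 + 10651/34390 = 79431/34390 ≈ 2.3097)
1/(1/(√(15439 + I)) + 28579) = 1/(1/(√(15439 + 79431/34390)) + 28579) = 1/(1/(√(531026641/34390)) + 28579) = 1/(1/(√18262006183990/34390) + 28579) = 1/(√18262006183990/531026641 + 28579) = 1/(28579 + √18262006183990/531026641)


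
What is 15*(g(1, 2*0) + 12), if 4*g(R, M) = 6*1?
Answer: 405/2 ≈ 202.50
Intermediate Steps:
g(R, M) = 3/2 (g(R, M) = (6*1)/4 = (1/4)*6 = 3/2)
15*(g(1, 2*0) + 12) = 15*(3/2 + 12) = 15*(27/2) = 405/2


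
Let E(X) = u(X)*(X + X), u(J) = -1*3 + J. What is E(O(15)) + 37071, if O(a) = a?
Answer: 37431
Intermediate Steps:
u(J) = -3 + J
E(X) = 2*X*(-3 + X) (E(X) = (-3 + X)*(X + X) = (-3 + X)*(2*X) = 2*X*(-3 + X))
E(O(15)) + 37071 = 2*15*(-3 + 15) + 37071 = 2*15*12 + 37071 = 360 + 37071 = 37431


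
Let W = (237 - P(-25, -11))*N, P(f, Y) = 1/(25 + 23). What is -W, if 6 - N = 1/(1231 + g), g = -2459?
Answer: -83822375/58944 ≈ -1422.1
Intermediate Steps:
P(f, Y) = 1/48
N = 7369/1228 (N = 6 - 1/(1231 - 2459) = 6 - 1/(-1228) = 6 - 1*(-1/1228) = 6 + 1/1228 = 7369/1228 ≈ 6.0008)
W = 83822375/58944 (W = (237 - 1*1/48)*(7369/1228) = (237 - 1/48)*(7369/1228) = (11375/48)*(7369/1228) = 83822375/58944 ≈ 1422.1)
-W = -1*83822375/58944 = -83822375/58944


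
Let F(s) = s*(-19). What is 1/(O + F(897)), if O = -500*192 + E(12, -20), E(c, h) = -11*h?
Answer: -1/112823 ≈ -8.8634e-6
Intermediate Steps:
F(s) = -19*s
O = -95780 (O = -500*192 - 11*(-20) = -96000 + 220 = -95780)
1/(O + F(897)) = 1/(-95780 - 19*897) = 1/(-95780 - 17043) = 1/(-112823) = -1/112823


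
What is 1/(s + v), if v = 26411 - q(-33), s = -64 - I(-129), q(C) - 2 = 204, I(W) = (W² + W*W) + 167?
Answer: -1/7308 ≈ -0.00013684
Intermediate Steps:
I(W) = 167 + 2*W² (I(W) = (W² + W²) + 167 = 2*W² + 167 = 167 + 2*W²)
q(C) = 206 (q(C) = 2 + 204 = 206)
s = -33513 (s = -64 - (167 + 2*(-129)²) = -64 - (167 + 2*16641) = -64 - (167 + 33282) = -64 - 1*33449 = -64 - 33449 = -33513)
v = 26205 (v = 26411 - 1*206 = 26411 - 206 = 26205)
1/(s + v) = 1/(-33513 + 26205) = 1/(-7308) = -1/7308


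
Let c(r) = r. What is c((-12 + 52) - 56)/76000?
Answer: -1/4750 ≈ -0.00021053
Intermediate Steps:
c((-12 + 52) - 56)/76000 = ((-12 + 52) - 56)/76000 = (40 - 56)*(1/76000) = -16*1/76000 = -1/4750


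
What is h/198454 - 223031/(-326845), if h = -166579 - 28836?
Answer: -19609021601/64863697630 ≈ -0.30231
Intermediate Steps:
h = -195415
h/198454 - 223031/(-326845) = -195415/198454 - 223031/(-326845) = -195415*1/198454 - 223031*(-1/326845) = -195415/198454 + 223031/326845 = -19609021601/64863697630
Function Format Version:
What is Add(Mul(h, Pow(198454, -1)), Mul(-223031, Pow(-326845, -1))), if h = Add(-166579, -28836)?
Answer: Rational(-19609021601, 64863697630) ≈ -0.30231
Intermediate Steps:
h = -195415
Add(Mul(h, Pow(198454, -1)), Mul(-223031, Pow(-326845, -1))) = Add(Mul(-195415, Pow(198454, -1)), Mul(-223031, Pow(-326845, -1))) = Add(Mul(-195415, Rational(1, 198454)), Mul(-223031, Rational(-1, 326845))) = Add(Rational(-195415, 198454), Rational(223031, 326845)) = Rational(-19609021601, 64863697630)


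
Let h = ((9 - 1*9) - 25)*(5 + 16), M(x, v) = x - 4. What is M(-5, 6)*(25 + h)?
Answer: 4500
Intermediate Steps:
M(x, v) = -4 + x
h = -525 (h = ((9 - 9) - 25)*21 = (0 - 25)*21 = -25*21 = -525)
M(-5, 6)*(25 + h) = (-4 - 5)*(25 - 525) = -9*(-500) = 4500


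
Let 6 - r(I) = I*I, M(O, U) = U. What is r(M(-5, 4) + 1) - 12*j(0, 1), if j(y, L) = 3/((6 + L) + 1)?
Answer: -47/2 ≈ -23.500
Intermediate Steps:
r(I) = 6 - I² (r(I) = 6 - I*I = 6 - I²)
j(y, L) = 3/(7 + L)
r(M(-5, 4) + 1) - 12*j(0, 1) = (6 - (4 + 1)²) - 36/(7 + 1) = (6 - 1*5²) - 36/8 = (6 - 1*25) - 36/8 = (6 - 25) - 12*3/8 = -19 - 9/2 = -47/2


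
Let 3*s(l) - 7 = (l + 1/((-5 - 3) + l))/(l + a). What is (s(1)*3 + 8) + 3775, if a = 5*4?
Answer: 185712/49 ≈ 3790.0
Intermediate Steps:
a = 20
s(l) = 7/3 + (l + 1/(-8 + l))/(3*(20 + l)) (s(l) = 7/3 + ((l + 1/((-5 - 3) + l))/(l + 20))/3 = 7/3 + ((l + 1/(-8 + l))/(20 + l))/3 = 7/3 + (l + 1/(-8 + l))/(3*(20 + l)))
(s(1)*3 + 8) + 3775 = (((-1119 + 8*1**2 + 76*1)/(3*(-160 + 1**2 + 12*1)))*3 + 8) + 3775 = (((-1119 + 8*1 + 76)/(3*(-160 + 1 + 12)))*3 + 8) + 3775 = (((1/3)*(-1119 + 8 + 76)/(-147))*3 + 8) + 3775 = (((1/3)*(-1/147)*(-1035))*3 + 8) + 3775 = ((115/49)*3 + 8) + 3775 = (345/49 + 8) + 3775 = 737/49 + 3775 = 185712/49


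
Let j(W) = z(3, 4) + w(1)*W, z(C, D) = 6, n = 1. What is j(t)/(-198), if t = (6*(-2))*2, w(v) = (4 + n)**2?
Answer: 3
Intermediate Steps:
w(v) = 25 (w(v) = (4 + 1)**2 = 5**2 = 25)
t = -24 (t = -12*2 = -24)
j(W) = 6 + 25*W
j(t)/(-198) = (6 + 25*(-24))/(-198) = (6 - 600)*(-1/198) = -594*(-1/198) = 3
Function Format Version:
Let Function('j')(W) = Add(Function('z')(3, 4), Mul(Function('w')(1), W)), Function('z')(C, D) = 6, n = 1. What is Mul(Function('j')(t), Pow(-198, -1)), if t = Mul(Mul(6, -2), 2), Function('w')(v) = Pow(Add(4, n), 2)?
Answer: 3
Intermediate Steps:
Function('w')(v) = 25 (Function('w')(v) = Pow(Add(4, 1), 2) = Pow(5, 2) = 25)
t = -24 (t = Mul(-12, 2) = -24)
Function('j')(W) = Add(6, Mul(25, W))
Mul(Function('j')(t), Pow(-198, -1)) = Mul(Add(6, Mul(25, -24)), Pow(-198, -1)) = Mul(Add(6, -600), Rational(-1, 198)) = Mul(-594, Rational(-1, 198)) = 3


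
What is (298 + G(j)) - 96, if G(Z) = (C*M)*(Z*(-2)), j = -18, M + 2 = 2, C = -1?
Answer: 202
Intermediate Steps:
M = 0 (M = -2 + 2 = 0)
G(Z) = 0 (G(Z) = (-1*0)*(Z*(-2)) = 0*(-2*Z) = 0)
(298 + G(j)) - 96 = (298 + 0) - 96 = 298 - 96 = 202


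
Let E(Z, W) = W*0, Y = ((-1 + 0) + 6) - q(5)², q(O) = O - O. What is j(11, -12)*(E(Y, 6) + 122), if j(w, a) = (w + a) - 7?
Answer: -976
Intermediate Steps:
q(O) = 0
Y = 5 (Y = ((-1 + 0) + 6) - 1*0² = (-1 + 6) - 1*0 = 5 + 0 = 5)
j(w, a) = -7 + a + w (j(w, a) = (a + w) - 7 = -7 + a + w)
E(Z, W) = 0
j(11, -12)*(E(Y, 6) + 122) = (-7 - 12 + 11)*(0 + 122) = -8*122 = -976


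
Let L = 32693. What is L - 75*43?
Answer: 29468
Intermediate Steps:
L - 75*43 = 32693 - 75*43 = 32693 - 3225 = 29468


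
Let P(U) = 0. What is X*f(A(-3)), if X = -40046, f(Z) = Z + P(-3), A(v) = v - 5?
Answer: 320368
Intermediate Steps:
A(v) = -5 + v
f(Z) = Z (f(Z) = Z + 0 = Z)
X*f(A(-3)) = -40046*(-5 - 3) = -40046*(-8) = 320368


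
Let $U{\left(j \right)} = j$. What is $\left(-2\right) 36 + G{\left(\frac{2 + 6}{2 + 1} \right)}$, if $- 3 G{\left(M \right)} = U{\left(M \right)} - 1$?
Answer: $- \frac{653}{9} \approx -72.556$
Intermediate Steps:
$G{\left(M \right)} = \frac{1}{3} - \frac{M}{3}$ ($G{\left(M \right)} = - \frac{M - 1}{3} = - \frac{-1 + M}{3} = \frac{1}{3} - \frac{M}{3}$)
$\left(-2\right) 36 + G{\left(\frac{2 + 6}{2 + 1} \right)} = \left(-2\right) 36 + \left(\frac{1}{3} - \frac{\left(2 + 6\right) \frac{1}{2 + 1}}{3}\right) = -72 + \left(\frac{1}{3} - \frac{8 \cdot \frac{1}{3}}{3}\right) = -72 + \left(\frac{1}{3} - \frac{8}{9}\right) = -72 - \frac{5}{9} = - \frac{653}{9}$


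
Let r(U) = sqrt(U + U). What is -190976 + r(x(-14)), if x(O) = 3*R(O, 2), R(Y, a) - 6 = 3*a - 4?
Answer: -190976 + 4*sqrt(3) ≈ -1.9097e+5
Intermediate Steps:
R(Y, a) = 2 + 3*a (R(Y, a) = 6 + (3*a - 4) = 6 + (-4 + 3*a) = 2 + 3*a)
x(O) = 24 (x(O) = 3*(2 + 3*2) = 3*(2 + 6) = 3*8 = 24)
r(U) = sqrt(2)*sqrt(U) (r(U) = sqrt(2*U) = sqrt(2)*sqrt(U))
-190976 + r(x(-14)) = -190976 + sqrt(2)*sqrt(24) = -190976 + sqrt(2)*(2*sqrt(6)) = -190976 + 4*sqrt(3)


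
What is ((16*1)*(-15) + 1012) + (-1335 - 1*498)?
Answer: -1061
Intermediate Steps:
((16*1)*(-15) + 1012) + (-1335 - 1*498) = (16*(-15) + 1012) + (-1335 - 498) = (-240 + 1012) - 1833 = 772 - 1833 = -1061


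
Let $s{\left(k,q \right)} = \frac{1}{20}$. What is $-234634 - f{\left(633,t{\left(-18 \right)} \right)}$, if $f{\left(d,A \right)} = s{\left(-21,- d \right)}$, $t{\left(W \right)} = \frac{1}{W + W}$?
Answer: $- \frac{4692681}{20} \approx -2.3463 \cdot 10^{5}$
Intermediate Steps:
$s{\left(k,q \right)} = \frac{1}{20}$
$t{\left(W \right)} = \frac{1}{2 W}$
$f{\left(d,A \right)} = \frac{1}{20}$
$-234634 - f{\left(633,t{\left(-18 \right)} \right)} = -234634 - \frac{1}{20} = - \frac{4692681}{20}$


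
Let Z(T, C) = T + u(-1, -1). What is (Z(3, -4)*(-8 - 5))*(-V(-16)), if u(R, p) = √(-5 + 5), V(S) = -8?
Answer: -312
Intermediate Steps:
u(R, p) = 0 (u(R, p) = √0 = 0)
Z(T, C) = T (Z(T, C) = T + 0 = T)
(Z(3, -4)*(-8 - 5))*(-V(-16)) = (3*(-8 - 5))*(-1*(-8)) = (3*(-13))*8 = -39*8 = -312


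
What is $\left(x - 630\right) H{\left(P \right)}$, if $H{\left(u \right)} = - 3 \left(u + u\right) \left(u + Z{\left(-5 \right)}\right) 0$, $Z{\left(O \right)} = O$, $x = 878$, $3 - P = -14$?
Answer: $0$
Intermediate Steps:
$P = 17$ ($P = 3 - -14 = 3 + 14 = 17$)
$H{\left(u \right)} = 0$ ($H{\left(u \right)} = - 3 \left(u + u\right) \left(u - 5\right) 0 = - 3 \cdot 2 u \left(-5 + u\right) 0 = - 6 u \left(-5 + u\right) 0 = 0$)
$\left(x - 630\right) H{\left(P \right)} = \left(878 - 630\right) 0 = 248 \cdot 0 = 0$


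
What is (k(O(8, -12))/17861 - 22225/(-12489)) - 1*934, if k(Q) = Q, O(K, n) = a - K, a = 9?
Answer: -207946697872/223066029 ≈ -932.22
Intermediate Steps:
O(K, n) = 9 - K
(k(O(8, -12))/17861 - 22225/(-12489)) - 1*934 = ((9 - 1*8)/17861 - 22225/(-12489)) - 1*934 = ((9 - 8)*(1/17861) - 22225*(-1/12489)) - 934 = (1*(1/17861) + 22225/12489) - 934 = (1/17861 + 22225/12489) - 934 = 396973214/223066029 - 934 = -207946697872/223066029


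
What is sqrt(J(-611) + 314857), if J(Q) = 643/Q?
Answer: 2*sqrt(29385584306)/611 ≈ 561.12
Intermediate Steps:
sqrt(J(-611) + 314857) = sqrt(643/(-611) + 314857) = sqrt(643*(-1/611) + 314857) = sqrt(-643/611 + 314857) = sqrt(192376984/611) = 2*sqrt(29385584306)/611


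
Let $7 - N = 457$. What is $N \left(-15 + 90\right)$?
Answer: $-33750$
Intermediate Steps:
$N = -450$ ($N = 7 - 457 = -450$)
$N \left(-15 + 90\right) = - 450 \left(-15 + 90\right) = \left(-450\right) 75 = -33750$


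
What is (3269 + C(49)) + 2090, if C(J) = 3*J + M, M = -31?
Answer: 5475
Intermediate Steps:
C(J) = -31 + 3*J (C(J) = 3*J - 31 = -31 + 3*J)
(3269 + C(49)) + 2090 = (3269 + (-31 + 3*49)) + 2090 = (3269 + (-31 + 147)) + 2090 = (3269 + 116) + 2090 = 3385 + 2090 = 5475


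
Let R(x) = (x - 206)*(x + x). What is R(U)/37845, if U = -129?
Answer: 5762/2523 ≈ 2.2838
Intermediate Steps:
R(x) = 2*x*(-206 + x) (R(x) = (-206 + x)*(2*x) = 2*x*(-206 + x))
R(U)/37845 = (2*(-129)*(-206 - 129))/37845 = (2*(-129)*(-335))*(1/37845) = 86430*(1/37845) = 5762/2523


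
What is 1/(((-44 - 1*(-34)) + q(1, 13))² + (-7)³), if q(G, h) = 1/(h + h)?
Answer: -676/164787 ≈ -0.0041023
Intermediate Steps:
q(G, h) = 1/(2*h)
1/(((-44 - 1*(-34)) + q(1, 13))² + (-7)³) = 1/(((-44 - 1*(-34)) + (½)/13)² + (-7)³) = 1/(((-44 + 34) + (½)*(1/13))² - 343) = 1/((-10 + 1/26)² - 343) = 1/((-259/26)² - 343) = 1/(67081/676 - 343) = 1/(-164787/676) = -676/164787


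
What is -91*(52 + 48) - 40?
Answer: -9140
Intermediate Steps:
-91*(52 + 48) - 40 = -91*100 - 40 = -9100 - 40 = -9140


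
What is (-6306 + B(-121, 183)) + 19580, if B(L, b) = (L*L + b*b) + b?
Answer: 61587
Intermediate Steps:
B(L, b) = b + L**2 + b**2 (B(L, b) = (L**2 + b**2) + b = b + L**2 + b**2)
(-6306 + B(-121, 183)) + 19580 = (-6306 + (183 + (-121)**2 + 183**2)) + 19580 = (-6306 + (183 + 14641 + 33489)) + 19580 = (-6306 + 48313) + 19580 = 42007 + 19580 = 61587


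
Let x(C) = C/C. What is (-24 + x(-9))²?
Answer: 529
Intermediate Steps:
x(C) = 1
(-24 + x(-9))² = (-24 + 1)² = (-23)² = 529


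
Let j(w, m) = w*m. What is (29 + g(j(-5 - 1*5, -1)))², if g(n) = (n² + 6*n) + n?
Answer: 39601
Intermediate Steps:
j(w, m) = m*w
g(n) = n² + 7*n
(29 + g(j(-5 - 1*5, -1)))² = (29 + (-(-5 - 1*5))*(7 - (-5 - 1*5)))² = (29 + (-(-5 - 5))*(7 - (-5 - 5)))² = (29 + (-1*(-10))*(7 - 1*(-10)))² = (29 + 10*(7 + 10))² = (29 + 10*17)² = (29 + 170)² = 199² = 39601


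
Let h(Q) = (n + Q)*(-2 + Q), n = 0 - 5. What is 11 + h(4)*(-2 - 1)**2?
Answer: -7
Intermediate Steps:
n = -5
h(Q) = (-5 + Q)*(-2 + Q)
11 + h(4)*(-2 - 1)**2 = 11 + (10 + 4**2 - 7*4)*(-2 - 1)**2 = 11 + (10 + 16 - 28)*(-3)**2 = 11 - 2*9 = 11 - 18 = -7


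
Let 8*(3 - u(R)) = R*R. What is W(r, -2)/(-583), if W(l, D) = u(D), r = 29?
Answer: -5/1166 ≈ -0.0042882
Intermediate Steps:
u(R) = 3 - R**2/8 (u(R) = 3 - R*R/8 = 3 - R**2/8)
W(l, D) = 3 - D**2/8
W(r, -2)/(-583) = (3 - 1/8*(-2)**2)/(-583) = (3 - 1/8*4)*(-1/583) = (3 - 1/2)*(-1/583) = (5/2)*(-1/583) = -5/1166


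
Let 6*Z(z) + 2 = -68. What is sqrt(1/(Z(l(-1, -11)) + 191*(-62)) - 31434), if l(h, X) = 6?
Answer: I*sqrt(39750956226597)/35561 ≈ 177.3*I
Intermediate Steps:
Z(z) = -35/3 (Z(z) = -1/3 + (1/6)*(-68) = -1/3 - 34/3 = -35/3)
sqrt(1/(Z(l(-1, -11)) + 191*(-62)) - 31434) = sqrt(1/(-35/3 + 191*(-62)) - 31434) = sqrt(1/(-35/3 - 11842) - 31434) = sqrt(1/(-35561/3) - 31434) = sqrt(-3/35561 - 31434) = sqrt(-1117824477/35561) = I*sqrt(39750956226597)/35561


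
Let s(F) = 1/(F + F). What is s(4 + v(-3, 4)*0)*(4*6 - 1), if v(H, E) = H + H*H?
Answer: 23/8 ≈ 2.8750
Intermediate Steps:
v(H, E) = H + H²
s(F) = 1/(2*F)
s(4 + v(-3, 4)*0)*(4*6 - 1) = (1/(2*(4 - 3*(1 - 3)*0)))*(4*6 - 1) = (1/(2*(4 - 3*(-2)*0)))*(24 - 1) = (1/(2*(4 + 6*0)))*23 = (1/(2*(4 + 0)))*23 = ((½)/4)*23 = ((½)*(¼))*23 = (⅛)*23 = 23/8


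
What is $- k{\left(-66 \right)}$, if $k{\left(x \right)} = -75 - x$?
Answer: $9$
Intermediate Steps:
$- k{\left(-66 \right)} = - (-75 - -66) = - (-75 + 66) = \left(-1\right) \left(-9\right) = 9$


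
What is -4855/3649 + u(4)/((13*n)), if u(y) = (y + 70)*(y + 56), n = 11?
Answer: 15507295/521807 ≈ 29.718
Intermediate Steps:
u(y) = (56 + y)*(70 + y) (u(y) = (70 + y)*(56 + y) = (56 + y)*(70 + y))
-4855/3649 + u(4)/((13*n)) = -4855/3649 + (3920 + 4² + 126*4)/((13*11)) = -4855*1/3649 + (3920 + 16 + 504)/143 = -4855/3649 + 4440*(1/143) = -4855/3649 + 4440/143 = 15507295/521807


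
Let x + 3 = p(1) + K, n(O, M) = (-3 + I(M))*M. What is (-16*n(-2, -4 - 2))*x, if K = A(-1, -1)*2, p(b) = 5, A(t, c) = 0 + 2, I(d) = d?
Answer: -5184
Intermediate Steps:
A(t, c) = 2
K = 4 (K = 2*2 = 4)
n(O, M) = M*(-3 + M) (n(O, M) = (-3 + M)*M = M*(-3 + M))
x = 6 (x = -3 + (5 + 4) = -3 + 9 = 6)
(-16*n(-2, -4 - 2))*x = -16*(-4 - 2)*(-3 + (-4 - 2))*6 = -(-96)*(-3 - 6)*6 = -(-96)*(-9)*6 = -16*54*6 = -864*6 = -5184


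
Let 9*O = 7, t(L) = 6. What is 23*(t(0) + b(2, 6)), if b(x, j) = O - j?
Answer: 161/9 ≈ 17.889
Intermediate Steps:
O = 7/9 (O = (1/9)*7 = 7/9 ≈ 0.77778)
b(x, j) = 7/9 - j
23*(t(0) + b(2, 6)) = 23*(6 + (7/9 - 1*6)) = 23*(6 + (7/9 - 6)) = 23*(6 - 47/9) = 23*(7/9) = 161/9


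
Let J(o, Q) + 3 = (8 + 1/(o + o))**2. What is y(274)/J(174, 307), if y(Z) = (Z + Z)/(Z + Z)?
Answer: 121104/7392913 ≈ 0.016381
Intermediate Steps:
J(o, Q) = -3 + (8 + 1/(2*o))**2 (J(o, Q) = -3 + (8 + 1/(o + o))**2 = -3 + (8 + 1/(2*o))**2)
y(Z) = 1 (y(Z) = (2*Z)/((2*Z)) = (2*Z)*(1/(2*Z)) = 1)
y(274)/J(174, 307) = 1/(61 + 8/174 + (1/4)/174**2) = 1/(61 + 8*(1/174) + (1/4)*(1/30276)) = 1/(61 + 4/87 + 1/121104) = 1/(7392913/121104) = 1*(121104/7392913) = 121104/7392913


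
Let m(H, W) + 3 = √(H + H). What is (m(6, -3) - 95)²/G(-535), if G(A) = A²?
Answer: 9616/286225 - 392*√3/286225 ≈ 0.031224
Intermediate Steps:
m(H, W) = -3 + √2*√H (m(H, W) = -3 + √(H + H) = -3 + √(2*H) = -3 + √2*√H)
(m(6, -3) - 95)²/G(-535) = ((-3 + √2*√6) - 95)²/((-535)²) = ((-3 + 2*√3) - 95)²/286225 = (-98 + 2*√3)²*(1/286225) = (-98 + 2*√3)²/286225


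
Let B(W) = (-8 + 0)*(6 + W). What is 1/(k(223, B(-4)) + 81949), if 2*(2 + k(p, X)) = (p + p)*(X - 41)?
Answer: 1/69236 ≈ 1.4443e-5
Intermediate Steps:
B(W) = -48 - 8*W (B(W) = -8*(6 + W) = -48 - 8*W)
k(p, X) = -2 + p*(-41 + X) (k(p, X) = -2 + ((p + p)*(X - 41))/2 = -2 + ((2*p)*(-41 + X))/2 = -2 + (2*p*(-41 + X))/2 = -2 + p*(-41 + X))
1/(k(223, B(-4)) + 81949) = 1/((-2 - 41*223 + (-48 - 8*(-4))*223) + 81949) = 1/((-2 - 9143 + (-48 + 32)*223) + 81949) = 1/((-2 - 9143 - 16*223) + 81949) = 1/((-2 - 9143 - 3568) + 81949) = 1/(-12713 + 81949) = 1/69236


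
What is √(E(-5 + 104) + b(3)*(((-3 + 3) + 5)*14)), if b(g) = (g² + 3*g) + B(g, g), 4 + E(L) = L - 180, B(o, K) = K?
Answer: √1385 ≈ 37.216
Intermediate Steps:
E(L) = -184 + L (E(L) = -4 + (L - 180) = -4 + (-180 + L) = -184 + L)
b(g) = g² + 4*g (b(g) = (g² + 3*g) + g = g² + 4*g)
√(E(-5 + 104) + b(3)*(((-3 + 3) + 5)*14)) = √((-184 + (-5 + 104)) + (3*(4 + 3))*(((-3 + 3) + 5)*14)) = √((-184 + 99) + (3*7)*((0 + 5)*14)) = √(-85 + 21*(5*14)) = √(-85 + 21*70) = √(-85 + 1470) = √1385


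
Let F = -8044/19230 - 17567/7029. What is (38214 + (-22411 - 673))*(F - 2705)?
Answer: -16781595478196/409599 ≈ -4.0971e+7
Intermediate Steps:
F = -5975071/2047995 (F = -8044*1/19230 - 17567*1/7029 = -4022/9615 - 1597/639 = -5975071/2047995 ≈ -2.9175)
(38214 + (-22411 - 673))*(F - 2705) = (38214 + (-22411 - 673))*(-5975071/2047995 - 2705) = (38214 - 23084)*(-5545801546/2047995) = 15130*(-5545801546/2047995) = -16781595478196/409599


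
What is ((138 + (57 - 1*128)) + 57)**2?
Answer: 15376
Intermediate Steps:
((138 + (57 - 1*128)) + 57)**2 = ((138 + (57 - 128)) + 57)**2 = ((138 - 71) + 57)**2 = (67 + 57)**2 = 124**2 = 15376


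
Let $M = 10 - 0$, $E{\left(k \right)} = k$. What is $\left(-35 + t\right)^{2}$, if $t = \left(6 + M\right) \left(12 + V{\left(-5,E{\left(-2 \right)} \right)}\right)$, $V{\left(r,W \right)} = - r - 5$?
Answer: $24649$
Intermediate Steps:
$V{\left(r,W \right)} = -5 - r$ ($V{\left(r,W \right)} = - r - 5 = -5 - r$)
$M = 10$ ($M = 10 + 0 = 10$)
$t = 192$ ($t = \left(6 + 10\right) \left(12 - 0\right) = 16 \left(12 + \left(-5 + 5\right)\right) = 16 \left(12 + 0\right) = 16 \cdot 12 = 192$)
$\left(-35 + t\right)^{2} = \left(-35 + 192\right)^{2} = 157^{2} = 24649$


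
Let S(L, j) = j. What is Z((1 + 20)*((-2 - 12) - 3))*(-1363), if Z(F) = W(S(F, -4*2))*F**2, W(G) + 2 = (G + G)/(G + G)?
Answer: 173712987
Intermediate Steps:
W(G) = -1 (W(G) = -2 + (G + G)/(G + G) = -2 + (2*G)/((2*G)) = -2 + (2*G)*(1/(2*G)) = -2 + 1 = -1)
Z(F) = -F**2
Z((1 + 20)*((-2 - 12) - 3))*(-1363) = -((1 + 20)*((-2 - 12) - 3))**2*(-1363) = -(21*(-14 - 3))**2*(-1363) = -(21*(-17))**2*(-1363) = -1*(-357)**2*(-1363) = -1*127449*(-1363) = -127449*(-1363) = 173712987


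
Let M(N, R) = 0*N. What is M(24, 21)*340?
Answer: 0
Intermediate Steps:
M(N, R) = 0
M(24, 21)*340 = 0*340 = 0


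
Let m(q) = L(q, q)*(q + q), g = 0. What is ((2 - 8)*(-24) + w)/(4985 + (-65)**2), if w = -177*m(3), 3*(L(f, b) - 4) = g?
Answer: -684/1535 ≈ -0.44560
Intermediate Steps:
L(f, b) = 4 (L(f, b) = 4 + (1/3)*0 = 4 + 0 = 4)
m(q) = 8*q (m(q) = 4*(q + q) = 4*(2*q) = 8*q)
w = -4248 (w = -1416*3 = -177*24 = -4248)
((2 - 8)*(-24) + w)/(4985 + (-65)**2) = ((2 - 8)*(-24) - 4248)/(4985 + (-65)**2) = (-6*(-24) - 4248)/(4985 + 4225) = (144 - 4248)/9210 = -4104*1/9210 = -684/1535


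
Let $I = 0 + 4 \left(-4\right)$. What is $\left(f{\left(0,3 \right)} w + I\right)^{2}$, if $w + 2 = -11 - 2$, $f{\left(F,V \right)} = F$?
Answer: $256$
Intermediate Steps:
$I = -16$ ($I = 0 - 16 = -16$)
$w = -15$ ($w = -2 - 13 = -15$)
$\left(f{\left(0,3 \right)} w + I\right)^{2} = \left(0 \left(-15\right) - 16\right)^{2} = \left(0 - 16\right)^{2} = \left(-16\right)^{2} = 256$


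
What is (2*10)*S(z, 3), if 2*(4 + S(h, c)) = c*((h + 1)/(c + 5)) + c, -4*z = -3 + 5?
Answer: -385/8 ≈ -48.125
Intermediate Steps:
z = -½ (z = -(-3 + 5)/4 = -¼*2 = -½ ≈ -0.50000)
S(h, c) = -4 + c/2 + c*(1 + h)/(2*(5 + c)) (S(h, c) = -4 + (c*((h + 1)/(c + 5)) + c)/2 = -4 + (c*((1 + h)/(5 + c)) + c)/2 = -4 + (c*(1 + h)/(5 + c) + c)/2 = -4 + (c + c*(1 + h)/(5 + c))/2 = -4 + (c/2 + c*(1 + h)/(2*(5 + c))) = -4 + c/2 + c*(1 + h)/(2*(5 + c)))
(2*10)*S(z, 3) = (2*10)*((-40 + 3² - 2*3 + 3*(-½))/(2*(5 + 3))) = 20*((½)*(-40 + 9 - 6 - 3/2)/8) = 20*((½)*(⅛)*(-77/2)) = 20*(-77/32) = -385/8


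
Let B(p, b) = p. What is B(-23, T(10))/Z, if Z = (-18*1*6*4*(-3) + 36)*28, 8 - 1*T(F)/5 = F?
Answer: -23/37296 ≈ -0.00061669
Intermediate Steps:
T(F) = 40 - 5*F
Z = 37296 (Z = (-108*(-12) + 36)*28 = (-18*(-72) + 36)*28 = (1296 + 36)*28 = 1332*28 = 37296)
B(-23, T(10))/Z = -23/37296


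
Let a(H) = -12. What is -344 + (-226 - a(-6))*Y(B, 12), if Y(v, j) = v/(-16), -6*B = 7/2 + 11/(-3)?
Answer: -98965/288 ≈ -343.63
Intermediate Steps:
B = 1/36 (B = -(7/2 + 11/(-3))/6 = -(7*(½) + 11*(-⅓))/6 = -(7/2 - 11/3)/6 = -⅙*(-⅙) = 1/36 ≈ 0.027778)
Y(v, j) = -v/16 (Y(v, j) = v*(-1/16) = -v/16)
-344 + (-226 - a(-6))*Y(B, 12) = -344 + (-226 - 1*(-12))*(-1/16*1/36) = -344 + (-226 + 12)*(-1/576) = -344 - 214*(-1/576) = -344 + 107/288 = -98965/288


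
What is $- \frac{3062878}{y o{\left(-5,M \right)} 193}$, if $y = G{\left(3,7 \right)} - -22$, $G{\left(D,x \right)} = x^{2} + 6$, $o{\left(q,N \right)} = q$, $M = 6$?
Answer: $\frac{437554}{10615} \approx 41.22$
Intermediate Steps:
$G{\left(D,x \right)} = 6 + x^{2}$
$y = 77$ ($y = \left(6 + 7^{2}\right) - -22 = \left(6 + 49\right) + 22 = 55 + 22 = 77$)
$- \frac{3062878}{y o{\left(-5,M \right)} 193} = - \frac{3062878}{77 \left(-5\right) 193} = - \frac{3062878}{\left(-385\right) 193} = - \frac{3062878}{-74305} = \left(-3062878\right) \left(- \frac{1}{74305}\right) = \frac{437554}{10615}$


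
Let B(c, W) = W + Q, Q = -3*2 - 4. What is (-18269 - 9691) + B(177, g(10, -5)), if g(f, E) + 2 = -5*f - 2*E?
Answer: -28012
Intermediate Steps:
Q = -10 (Q = -6 - 4 = -10)
g(f, E) = -2 - 5*f - 2*E (g(f, E) = -2 + (-5*f - 2*E) = -2 - 5*f - 2*E)
B(c, W) = -10 + W (B(c, W) = W - 10 = -10 + W)
(-18269 - 9691) + B(177, g(10, -5)) = (-18269 - 9691) + (-10 + (-2 - 5*10 - 2*(-5))) = -27960 + (-10 + (-2 - 50 + 10)) = -27960 + (-10 - 42) = -27960 - 52 = -28012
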